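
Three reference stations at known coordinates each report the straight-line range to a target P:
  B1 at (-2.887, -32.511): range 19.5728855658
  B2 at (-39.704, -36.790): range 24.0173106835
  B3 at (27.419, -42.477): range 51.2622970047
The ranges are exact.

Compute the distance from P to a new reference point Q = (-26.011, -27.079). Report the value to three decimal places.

7.232

eq1: (x + 2.887)² + (y + 32.511)² = 19.5728855658²
eq2: (x + 39.704)² + (y + 36.790)² = 24.0173106835²
eq3: (x − 27.419)² + (y + 42.477)² = 51.2622970047²
eq1−eq3, eq1−eq2 (x²,y² cancel):
  60.612·x − 19.932·y = -753.928045
  -73.634·x − 8.558·y = 1670.878463
det = 60.612·-8.558 − -19.932·-73.634 = -1986.390384
x = (-753.928045·-8.558 − -19.932·1670.878463) / -1986.390384 = -20.014226
y = (60.612·1670.878463 − -753.928045·-73.634) / -1986.390384 = -23.037036
|P − Q| = √((-20.014226 − -26.011)² + (-23.037036 − -27.079)²) = 7.231789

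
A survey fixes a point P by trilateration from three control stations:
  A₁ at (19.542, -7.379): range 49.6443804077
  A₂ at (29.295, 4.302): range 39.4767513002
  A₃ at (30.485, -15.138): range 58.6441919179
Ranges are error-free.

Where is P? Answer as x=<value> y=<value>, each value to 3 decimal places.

eq1: (x − 19.542)² + (y + 7.379)² = 49.6443804077²
eq2: (x − 29.295)² + (y − 4.302)² = 39.4767513002²
eq3: (x − 30.485)² + (y + 15.138)² = 58.6441919179²
eq3−eq1, eq3−eq2 (x²,y² cancel):
  -21.886·x + 15.518·y = 252.421876
  -2.380·x + 38.880·y = 1598.937312
det = -21.886·38.880 − 15.518·-2.380 = -813.994840
x = (252.421876·38.880 − 15.518·1598.937312) / -813.994840 = 18.425358
y = (-21.886·1598.937312 − 252.421876·-2.380) / -813.994840 = 42.252821

x=18.425 y=42.253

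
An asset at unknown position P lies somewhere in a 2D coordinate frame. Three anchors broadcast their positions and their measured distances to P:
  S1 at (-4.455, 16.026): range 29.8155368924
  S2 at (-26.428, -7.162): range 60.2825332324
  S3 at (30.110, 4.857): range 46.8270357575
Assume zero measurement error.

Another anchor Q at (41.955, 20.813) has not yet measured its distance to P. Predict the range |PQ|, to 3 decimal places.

eq1: (x + 4.455)² + (y − 16.026)² = 29.8155368924²
eq2: (x + 26.428)² + (y + 7.162)² = 60.2825332324²
eq3: (x − 30.110)² + (y − 4.857)² = 46.8270357575²
eq1−eq2, eq1−eq3 (x²,y² cancel):
  -43.946·x − 46.376·y = -2271.963846
  69.130·x − 22.338·y = -650.282190
det = -43.946·-22.338 − -46.376·69.130 = 4187.638628
x = (-2271.963846·-22.338 − -46.376·-650.282190) / 4187.638628 = 4.917722
y = (-43.946·-650.282190 − -2271.963846·69.130) / 4187.638628 = 44.330034
|P − Q| = √((4.917722 − 41.955)² + (44.330034 − 20.813)²) = 43.872666

43.873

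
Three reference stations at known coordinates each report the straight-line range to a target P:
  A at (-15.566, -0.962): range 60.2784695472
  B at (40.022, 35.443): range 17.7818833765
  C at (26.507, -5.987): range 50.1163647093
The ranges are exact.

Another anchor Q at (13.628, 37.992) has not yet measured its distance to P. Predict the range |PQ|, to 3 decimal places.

eq1: (x + 15.566)² + (y + 0.962)² = 60.2784695472²
eq2: (x − 40.022)² + (y − 35.443)² = 17.7818833765²
eq3: (x − 26.507)² + (y + 5.987)² = 50.1163647093²
eq3−eq1, eq3−eq2 (x²,y² cancel):
  -84.146·x + 10.050·y = -1617.083297
  27.030·x + 82.860·y = 4314.956150
det = -84.146·82.860 − 10.050·27.030 = -7243.989060
x = (-1617.083297·82.860 − 10.050·4314.956150) / -7243.989060 = 24.483310
y = (-84.146·4314.956150 − -1617.083297·27.030) / -7243.989060 = 44.088490
|P − Q| = √((24.483310 − 13.628)² + (44.088490 − 37.992)²) = 12.450098

12.450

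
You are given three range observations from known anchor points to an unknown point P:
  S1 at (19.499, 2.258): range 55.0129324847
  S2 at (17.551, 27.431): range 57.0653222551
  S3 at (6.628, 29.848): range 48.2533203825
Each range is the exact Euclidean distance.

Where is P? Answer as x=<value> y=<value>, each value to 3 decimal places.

x=-35.379 y=6.104

eq1: (x − 19.499)² + (y − 2.258)² = 55.0129324847²
eq2: (x − 17.551)² + (y − 27.431)² = 57.0653222551²
eq3: (x − 6.628)² + (y − 29.848)² = 48.2533203825²
eq2−eq1, eq2−eq3 (x²,y² cancel):
  3.896·x − 50.346·y = -445.159533
  -21.846·x + 4.834·y = 802.404202
det = 3.896·4.834 − -50.346·-21.846 = -1081.025452
x = (-445.159533·4.834 − -50.346·802.404202) / -1081.025452 = -35.379316
y = (3.896·802.404202 − -445.159533·-21.846) / -1081.025452 = 6.104193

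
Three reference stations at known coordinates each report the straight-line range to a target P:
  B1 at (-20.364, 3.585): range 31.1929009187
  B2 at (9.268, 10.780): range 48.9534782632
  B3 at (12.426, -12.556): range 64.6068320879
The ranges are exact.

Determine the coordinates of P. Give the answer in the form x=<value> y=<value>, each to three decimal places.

x=-35.338 y=30.949

eq1: (x + 20.364)² + (y − 3.585)² = 31.1929009187²
eq2: (x − 9.268)² + (y − 10.780)² = 48.9534782632²
eq3: (x − 12.426)² + (y + 12.556)² = 64.6068320879²
eq2−eq3, eq2−eq1 (x²,y² cancel):
  6.316·x − 46.672·y = -1667.645330
  -59.264·x − 14.390·y = 1648.886463
det = 6.316·-14.390 − -46.672·-59.264 = -2856.856648
x = (-1667.645330·-14.390 − -46.672·1648.886463) / -2856.856648 = -35.337526
y = (6.316·1648.886463 − -1667.645330·-59.264) / -2856.856648 = 30.949038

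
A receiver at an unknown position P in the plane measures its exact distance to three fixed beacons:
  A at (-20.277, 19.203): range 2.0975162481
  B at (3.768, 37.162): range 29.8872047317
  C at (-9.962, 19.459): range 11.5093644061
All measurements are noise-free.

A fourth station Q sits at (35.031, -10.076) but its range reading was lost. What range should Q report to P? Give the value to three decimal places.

eq1: (x + 20.277)² + (y − 19.203)² = 2.0975162481²
eq2: (x − 3.768)² + (y − 37.162)² = 29.8872047317²
eq3: (x + 9.962)² + (y − 19.459)² = 11.5093644061²
eq1−eq2, eq1−eq3 (x²,y² cancel):
  48.090·x + 35.918·y = -273.545302
  20.630·x + 0.512·y = -430.083708
det = 48.090·0.512 − 35.918·20.630 = -716.366260
x = (-273.545302·0.512 − 35.918·-430.083708) / -716.366260 = -21.368527
y = (48.090·-430.083708 − -273.545302·20.630) / -716.366260 = 20.994129
|P − Q| = √((-21.368527 − 35.031)² + (20.994129 − -10.076)²) = 64.391455

64.391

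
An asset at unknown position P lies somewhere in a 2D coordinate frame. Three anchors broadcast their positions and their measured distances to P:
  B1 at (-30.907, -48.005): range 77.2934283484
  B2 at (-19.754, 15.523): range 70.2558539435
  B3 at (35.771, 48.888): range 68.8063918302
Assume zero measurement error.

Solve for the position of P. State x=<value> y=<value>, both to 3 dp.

x=41.024 y=-19.718

eq1: (x + 30.907)² + (y + 48.005)² = 77.2934283484²
eq2: (x + 19.754)² + (y − 15.523)² = 70.2558539435²
eq3: (x − 35.771)² + (y − 48.888)² = 68.8063918302²
eq2−eq3, eq2−eq1 (x²,y² cancel):
  111.050·x + 66.730·y = 3239.982397
  -22.306·x − 127.056·y = 1590.149576
det = 111.050·-127.056 − 66.730·-22.306 = -12621.089420
x = (3239.982397·-127.056 − 66.730·1590.149576) / -12621.089420 = 41.024183
y = (111.050·1590.149576 − 3239.982397·-22.306) / -12621.089420 = -19.717566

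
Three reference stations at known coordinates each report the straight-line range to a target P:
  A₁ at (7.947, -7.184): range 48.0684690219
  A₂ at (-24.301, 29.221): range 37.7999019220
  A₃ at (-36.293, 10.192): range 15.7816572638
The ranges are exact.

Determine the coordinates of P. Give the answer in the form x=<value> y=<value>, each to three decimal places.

x=-40.078 y=-5.129

eq1: (x − 7.947)² + (y + 7.184)² = 48.0684690219²
eq2: (x + 24.301)² + (y − 29.221)² = 37.7999019220²
eq3: (x + 36.293)² + (y − 10.192)² = 15.7816572638²
eq3−eq1, eq3−eq2 (x²,y² cancel):
  88.480·x − 34.752·y = -3367.811056
  23.984·x + 38.058·y = -1156.425150
det = 88.480·38.058 − -34.752·23.984 = 4200.863808
x = (-3367.811056·38.058 − -34.752·-1156.425150) / 4200.863808 = -40.077529
y = (88.480·-1156.425150 − -3367.811056·23.984) / 4200.863808 = -5.129163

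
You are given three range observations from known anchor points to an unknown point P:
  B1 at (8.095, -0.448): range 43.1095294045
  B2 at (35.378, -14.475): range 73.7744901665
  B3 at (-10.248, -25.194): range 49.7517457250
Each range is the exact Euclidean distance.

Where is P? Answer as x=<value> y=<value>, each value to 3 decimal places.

eq1: (x − 8.095)² + (y + 0.448)² = 43.1095294045²
eq2: (x − 35.378)² + (y + 14.475)² = 73.7744901665²
eq3: (x + 10.248)² + (y + 25.194)² = 49.7517457250²
eq3−eq1, eq3−eq2 (x²,y² cancel):
  36.686·x + 49.492·y = -57.224734
  91.252·x + 21.438·y = -2246.069828
det = 36.686·21.438 − 49.492·91.252 = -3729.769516
x = (-57.224734·21.438 − 49.492·-2246.069828) / -3729.769516 = -29.475200
y = (36.686·-2246.069828 − -57.224734·91.252) / -3729.769516 = 20.692283

x=-29.475 y=20.692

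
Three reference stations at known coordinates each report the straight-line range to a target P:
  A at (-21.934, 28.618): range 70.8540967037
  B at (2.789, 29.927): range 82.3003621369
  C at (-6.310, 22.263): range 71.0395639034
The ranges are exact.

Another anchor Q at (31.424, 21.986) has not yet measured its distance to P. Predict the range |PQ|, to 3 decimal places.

95.306

eq1: (x + 21.934)² + (y − 28.618)² = 70.8540967037²
eq2: (x − 2.789)² + (y − 29.927)² = 82.3003621369²
eq3: (x + 6.310)² + (y − 22.263)² = 71.0395639034²
eq3−eq2, eq3−eq1 (x²,y² cancel):
  18.198·x + 15.328·y = -1358.783387
  -31.248·x + 12.710·y = 790.949631
det = 18.198·12.710 − 15.328·-31.248 = 710.265924
x = (-1358.783387·12.710 − 15.328·790.949631) / 710.265924 = -41.384236
y = (18.198·790.949631 − -1358.783387·-31.248) / 710.265924 = -39.514161
|P − Q| = √((-41.384236 − 31.424)² + (-39.514161 − 21.986)²) = 95.306396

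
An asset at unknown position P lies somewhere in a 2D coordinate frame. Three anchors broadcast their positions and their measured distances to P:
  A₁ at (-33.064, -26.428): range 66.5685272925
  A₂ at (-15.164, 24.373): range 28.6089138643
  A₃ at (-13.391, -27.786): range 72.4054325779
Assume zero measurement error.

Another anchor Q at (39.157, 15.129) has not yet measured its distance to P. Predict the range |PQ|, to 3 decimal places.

82.186

eq1: (x + 33.064)² + (y + 26.428)² = 66.5685272925²
eq2: (x + 15.164)² + (y − 24.373)² = 28.6089138643²
eq3: (x + 13.391)² + (y + 27.786)² = 72.4054325779²
eq2−eq3, eq2−eq1 (x²,y² cancel):
  3.546·x − 104.318·y = -4296.686062
  -35.800·x − 101.602·y = -2645.221618
det = 3.546·-101.602 − -104.318·-35.800 = -4094.865092
x = (-4296.686062·-101.602 − -104.318·-2645.221618) / -4094.865092 = -39.221724
y = (3.546·-2645.221618 − -4296.686062·-35.800) / -4094.865092 = 39.855114
|P − Q| = √((-39.221724 − 39.157)² + (39.855114 − 15.129)²) = 82.186405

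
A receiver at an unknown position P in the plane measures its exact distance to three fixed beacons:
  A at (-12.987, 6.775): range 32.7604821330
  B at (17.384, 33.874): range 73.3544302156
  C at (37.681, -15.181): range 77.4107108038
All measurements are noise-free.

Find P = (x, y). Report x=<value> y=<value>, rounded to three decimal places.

x=-39.673 y=-12.227

eq1: (x + 12.987)² + (y − 6.775)² = 32.7604821330²
eq2: (x − 17.384)² + (y − 33.874)² = 73.3544302156²
eq3: (x − 37.681)² + (y + 15.181)² = 77.4107108038²
eq3−eq2, eq3−eq1 (x²,y² cancel):
  -40.594·x + 98.110·y = 410.876525
  -101.336·x + 43.912·y = 3483.411230
det = -40.594·43.912 − 98.110·-101.336 = 8159.511232
x = (410.876525·43.912 − 98.110·3483.411230) / 8159.511232 = -39.673340
y = (-40.594·3483.411230 − 410.876525·-101.336) / 8159.511232 = -12.227327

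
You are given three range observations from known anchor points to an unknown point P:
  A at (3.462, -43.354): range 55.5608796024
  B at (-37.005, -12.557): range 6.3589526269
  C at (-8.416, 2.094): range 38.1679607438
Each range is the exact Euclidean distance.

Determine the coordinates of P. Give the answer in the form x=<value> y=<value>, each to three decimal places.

x=-43.312 y=-13.367

eq1: (x − 3.462)² + (y + 43.354)² = 55.5608796024²
eq2: (x + 37.005)² + (y + 12.557)² = 6.3589526269²
eq3: (x + 8.416)² + (y − 2.094)² = 38.1679607438²
eq3−eq1, eq3−eq2 (x²,y² cancel):
  23.756·x − 90.896·y = 186.122753
  -57.178·x − 29.302·y = 2868.191331
det = 23.756·-29.302 − -90.896·-57.178 = -5893.349800
x = (186.122753·-29.302 − -90.896·2868.191331) / -5893.349800 = -43.312099
y = (23.756·2868.191331 − 186.122753·-57.178) / -5893.349800 = -13.367420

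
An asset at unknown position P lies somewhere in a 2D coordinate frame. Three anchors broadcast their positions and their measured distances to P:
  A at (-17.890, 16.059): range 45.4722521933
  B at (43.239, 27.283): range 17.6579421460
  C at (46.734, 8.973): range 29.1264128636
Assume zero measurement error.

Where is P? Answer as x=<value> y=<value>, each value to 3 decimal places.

x=25.674 y=29.093

eq1: (x + 17.890)² + (y − 16.059)² = 45.4722521933²
eq2: (x − 43.239)² + (y − 27.283)² = 17.6579421460²
eq3: (x − 46.734)² + (y − 8.973)² = 29.1264128636²
eq1−eq2, eq1−eq3 (x²,y² cancel):
  122.258·x + 22.448·y = 3791.952428
  129.248·x − 14.172·y = 2906.015697
det = 122.258·-14.172 − 22.448·129.248 = -4633.999480
x = (3791.952428·-14.172 − 22.448·2906.015697) / -4633.999480 = 25.674105
y = (122.258·2906.015697 − 3791.952428·129.248) / -4633.999480 = 29.093357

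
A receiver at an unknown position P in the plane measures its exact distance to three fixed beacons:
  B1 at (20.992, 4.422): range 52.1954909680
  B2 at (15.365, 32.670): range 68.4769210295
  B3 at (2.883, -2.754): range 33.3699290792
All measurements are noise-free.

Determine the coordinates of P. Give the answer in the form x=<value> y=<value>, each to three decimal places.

x=-22.560 y=-24.345

eq1: (x − 20.992)² + (y − 4.422)² = 52.1954909680²
eq2: (x − 15.365)² + (y − 32.670)² = 68.4769210295²
eq3: (x − 2.883)² + (y + 2.754)² = 33.3699290792²
eq3−eq1, eq3−eq2 (x²,y² cancel):
  36.218·x + 14.352·y = -1166.495168
  24.964·x + 70.848·y = -2288.020627
det = 36.218·70.848 − 14.352·24.964 = 2207.689536
x = (-1166.495168·70.848 − 14.352·-2288.020627) / 2207.689536 = -22.560318
y = (36.218·-2288.020627 − -1166.495168·24.964) / 2207.689536 = -24.345428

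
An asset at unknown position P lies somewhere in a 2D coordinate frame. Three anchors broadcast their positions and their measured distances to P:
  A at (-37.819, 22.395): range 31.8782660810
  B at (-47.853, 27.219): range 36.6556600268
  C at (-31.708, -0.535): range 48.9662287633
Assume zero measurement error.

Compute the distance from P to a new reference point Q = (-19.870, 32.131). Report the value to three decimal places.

14.270

eq1: (x + 37.819)² + (y − 22.395)² = 31.8782660810²
eq2: (x + 47.853)² + (y − 27.219)² = 36.6556600268²
eq3: (x + 31.708)² + (y + 0.535)² = 48.9662287633²
eq1−eq2, eq1−eq3 (x²,y² cancel):
  -20.068·x + 9.648·y = 771.557220
  12.222·x − 45.860·y = -2307.597008
det = -20.068·-45.860 − 9.648·12.222 = 802.400624
x = (771.557220·-45.860 − 9.648·-2307.597008) / 802.400624 = -16.350832
y = (-20.068·-2307.597008 − 771.557220·12.222) / 802.400624 = 45.960688
|P − Q| = √((-16.350832 − -19.870)² + (45.960688 − 32.131)²) = 14.270417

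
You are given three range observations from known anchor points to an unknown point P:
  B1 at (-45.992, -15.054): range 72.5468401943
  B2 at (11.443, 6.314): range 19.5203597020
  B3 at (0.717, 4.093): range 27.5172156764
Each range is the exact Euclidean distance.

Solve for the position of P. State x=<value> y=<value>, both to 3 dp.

x=26.063 y=-6.620

eq1: (x + 45.992)² + (y + 15.054)² = 72.5468401943²
eq2: (x − 11.443)² + (y − 6.314)² = 19.5203597020²
eq3: (x − 0.717)² + (y − 4.093)² = 27.5172156764²
eq2−eq3, eq2−eq1 (x²,y² cancel):
  -21.452·x − 4.442·y = -529.694823
  -114.870·x − 42.736·y = -2710.921444
det = -21.452·-42.736 − -4.442·-114.870 = 406.520132
x = (-529.694823·-42.736 − -4.442·-2710.921444) / 406.520132 = 26.062977
y = (-21.452·-2710.921444 − -529.694823·-114.870) / 406.520132 = -6.620478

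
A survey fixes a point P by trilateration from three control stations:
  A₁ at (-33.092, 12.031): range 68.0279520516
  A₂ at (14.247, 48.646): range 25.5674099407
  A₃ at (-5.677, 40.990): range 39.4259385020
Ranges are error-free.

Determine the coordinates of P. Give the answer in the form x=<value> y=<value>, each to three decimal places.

x=32.354 y=30.595

eq1: (x + 33.092)² + (y − 12.031)² = 68.0279520516²
eq2: (x − 14.247)² + (y − 48.646)² = 25.5674099407²
eq3: (x + 5.677)² + (y − 40.990)² = 39.4259385020²
eq1−eq3, eq1−eq2 (x²,y² cancel):
  54.830·x + 57.918·y = 3545.980638
  94.678·x + 73.230·y = 5303.694709
det = 54.830·73.230 − 57.918·94.678 = -1468.359504
x = (3545.980638·73.230 − 57.918·5303.694709) / -1468.359504 = 32.353949
y = (54.830·5303.694709 − 3545.980638·94.678) / -1468.359504 = 30.595214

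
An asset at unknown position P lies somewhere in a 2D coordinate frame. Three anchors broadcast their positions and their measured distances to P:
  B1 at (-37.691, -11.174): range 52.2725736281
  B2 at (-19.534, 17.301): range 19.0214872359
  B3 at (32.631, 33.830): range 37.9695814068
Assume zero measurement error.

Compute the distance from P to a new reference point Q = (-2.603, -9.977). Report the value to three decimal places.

eq1: (x + 37.691)² + (y + 11.174)² = 52.2725736281²
eq2: (x + 19.534)² + (y − 17.301)² = 19.0214872359²
eq3: (x − 32.631)² + (y − 33.830)² = 37.9695814068²
eq2−eq3, eq2−eq1 (x²,y² cancel):
  104.330·x + 33.058·y = 448.477168
  -36.314·x − 56.950·y = -1506.036977
det = 104.330·-56.950 − 33.058·-36.314 = -4741.125288
x = (448.477168·-56.950 − 33.058·-1506.036977) / -4741.125288 = -5.113933
y = (104.330·-1506.036977 − 448.477168·-36.314) / -4741.125288 = 29.705783
|P − Q| = √((-5.113933 − -2.603)² + (29.705783 − -9.977)²) = 39.762143

39.762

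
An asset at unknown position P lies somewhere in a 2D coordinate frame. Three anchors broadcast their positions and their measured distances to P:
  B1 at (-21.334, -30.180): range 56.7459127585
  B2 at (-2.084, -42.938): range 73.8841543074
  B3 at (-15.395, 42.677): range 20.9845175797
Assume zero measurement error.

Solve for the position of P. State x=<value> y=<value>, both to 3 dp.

eq1: (x + 21.334)² + (y + 30.180)² = 56.7459127585²
eq2: (x + 2.084)² + (y + 42.938)² = 73.8841543074²
eq3: (x + 15.395)² + (y − 42.677)² = 20.9845175797²
eq2−eq3, eq2−eq1 (x²,y² cancel):
  -26.622·x + 171.230·y = 5228.835734
  -38.500·x + 25.516·y = 1756.726699
det = -26.622·25.516 − 171.230·-38.500 = 5913.068048
x = (5228.835734·25.516 − 171.230·1756.726699) / 5913.068048 = -28.307697
y = (-26.622·1756.726699 − 5228.835734·-38.500) / 5913.068048 = 26.135772

x=-28.308 y=26.136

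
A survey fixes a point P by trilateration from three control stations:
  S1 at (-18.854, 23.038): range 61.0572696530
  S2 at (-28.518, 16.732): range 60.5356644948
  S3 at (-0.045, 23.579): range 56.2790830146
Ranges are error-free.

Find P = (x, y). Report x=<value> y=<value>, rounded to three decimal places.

x=7.052 y=-32.251

eq1: (x + 18.854)² + (y − 23.038)² = 61.0572696530²
eq2: (x + 28.518)² + (y − 16.732)² = 60.5356644948²
eq3: (x + 0.045)² + (y − 23.579)² = 56.2790830146²
eq2−eq1, eq2−eq3 (x²,y² cancel):
  19.328·x + 12.612·y = -270.436890
  56.946·x + 13.694·y = -40.033391
det = 19.328·13.694 − 12.612·56.946 = -453.525320
x = (-270.436890·13.694 − 12.612·-40.033391) / -453.525320 = 7.052443
y = (19.328·-40.033391 − -270.436890·56.946) / -453.525320 = -32.250754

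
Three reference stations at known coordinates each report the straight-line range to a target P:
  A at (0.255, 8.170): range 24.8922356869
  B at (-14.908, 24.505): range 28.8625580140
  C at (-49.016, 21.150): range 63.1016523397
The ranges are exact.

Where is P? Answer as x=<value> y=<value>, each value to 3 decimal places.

eq1: (x − 0.255)² + (y − 8.170)² = 24.8922356869²
eq2: (x + 14.908)² + (y − 24.505)² = 28.8625580140²
eq3: (x + 49.016)² + (y − 21.150)² = 63.1016523397²
eq2−eq1, eq2−eq3 (x²,y² cancel):
  30.326·x − 32.670·y = -542.505706
  -68.216·x − 6.710·y = -1121.624006
det = 30.326·-6.710 − -32.670·-68.216 = -2432.104180
x = (-542.505706·-6.710 − -32.670·-1121.624006) / -2432.104180 = 13.569831
y = (30.326·-1121.624006 − -542.505706·-68.216) / -2432.104180 = 29.201849

x=13.570 y=29.202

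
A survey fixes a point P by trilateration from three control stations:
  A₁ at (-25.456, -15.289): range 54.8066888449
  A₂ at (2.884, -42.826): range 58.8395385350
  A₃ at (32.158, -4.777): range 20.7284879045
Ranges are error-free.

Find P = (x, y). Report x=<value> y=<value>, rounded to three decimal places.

x=21.489 y=12.995

eq1: (x + 25.456)² + (y + 15.289)² = 54.8066888449²
eq2: (x − 2.884)² + (y + 42.826)² = 58.8395385350²
eq3: (x − 32.158)² + (y + 4.777)² = 20.7284879045²
eq1−eq3, eq1−eq2 (x²,y² cancel):
  115.228·x + 21.024·y = 2749.298167
  56.680·x − 55.074·y = 502.304122
det = 115.228·-55.074 − 21.024·56.680 = -7537.707192
x = (2749.298167·-55.074 − 21.024·502.304122) / -7537.707192 = 21.488668
y = (115.228·502.304122 − 2749.298167·56.680) / -7537.707192 = 12.994763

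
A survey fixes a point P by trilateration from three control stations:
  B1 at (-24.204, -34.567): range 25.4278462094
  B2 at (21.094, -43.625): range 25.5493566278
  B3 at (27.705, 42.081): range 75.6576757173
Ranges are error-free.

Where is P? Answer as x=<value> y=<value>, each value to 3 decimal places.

eq1: (x + 24.204)² + (y + 34.567)² = 25.4278462094²
eq2: (x − 21.094)² + (y + 43.625)² = 25.5493566278²
eq3: (x − 27.705)² + (y − 42.081)² = 75.6576757173²
eq1−eq3, eq1−eq2 (x²,y² cancel):
  103.818·x + 153.296·y = -4319.842051
  90.596·x − 18.116·y = 561.192095
det = 103.818·-18.116 − 153.296·90.596 = -15768.771304
x = (-4319.842051·-18.116 − 153.296·561.192095) / -15768.771304 = 0.492762
y = (103.818·561.192095 − -4319.842051·90.596) / -15768.771304 = -28.513461

x=0.493 y=-28.513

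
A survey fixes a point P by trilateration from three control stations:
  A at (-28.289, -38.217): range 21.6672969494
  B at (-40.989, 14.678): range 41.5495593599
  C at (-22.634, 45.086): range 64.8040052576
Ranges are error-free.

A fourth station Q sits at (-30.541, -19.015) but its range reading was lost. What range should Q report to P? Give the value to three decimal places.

13.183

eq1: (x + 28.289)² + (y + 38.217)² = 21.6672969494²
eq2: (x + 40.989)² + (y − 14.678)² = 41.5495593599²
eq3: (x + 22.634)² + (y − 45.086)² = 64.8040052576²
eq1−eq3, eq1−eq2 (x²,y² cancel):
  11.310·x + 166.606·y = -3445.848598
  -25.400·x + 105.790·y = -1622.158931
det = 11.310·105.790 − 166.606·-25.400 = 5428.277300
x = (-3445.848598·105.790 − 166.606·-1622.158931) / 5428.277300 = -17.367372
y = (11.310·-1622.158931 − -3445.848598·-25.400) / 5428.277300 = -19.503641
|P − Q| = √((-17.367372 − -30.541)² + (-19.503641 − -19.015)²) = 13.182687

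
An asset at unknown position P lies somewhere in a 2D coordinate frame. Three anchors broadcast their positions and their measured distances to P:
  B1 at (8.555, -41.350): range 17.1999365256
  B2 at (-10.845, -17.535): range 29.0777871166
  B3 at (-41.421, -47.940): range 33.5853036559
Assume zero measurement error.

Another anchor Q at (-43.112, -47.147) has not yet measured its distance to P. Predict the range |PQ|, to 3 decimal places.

eq1: (x − 8.555)² + (y + 41.350)² = 17.1999365256²
eq2: (x + 10.845)² + (y + 17.535)² = 29.0777871166²
eq3: (x + 41.421)² + (y + 47.940)² = 33.5853036559²
eq2−eq1, eq2−eq3 (x²,y² cancel):
  38.800·x − 47.630·y = 1907.600162
  -61.152·x − 60.810·y = 3306.397673
det = 38.800·-60.810 − -47.630·-61.152 = -5272.097760
x = (1907.600162·-60.810 − -47.630·3306.397673) / -5272.097760 = -7.868321
y = (38.800·3306.397673 − 1907.600162·-61.152) / -5272.097760 = -46.460025
|P − Q| = √((-7.868321 − -43.112)² + (-46.460025 − -47.147)²) = 35.250374

35.250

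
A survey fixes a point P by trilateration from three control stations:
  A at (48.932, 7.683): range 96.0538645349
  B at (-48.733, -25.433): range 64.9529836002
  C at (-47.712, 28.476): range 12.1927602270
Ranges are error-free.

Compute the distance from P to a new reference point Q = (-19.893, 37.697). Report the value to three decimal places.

21.976

eq1: (x − 48.932)² + (y − 7.683)² = 96.0538645349²
eq2: (x + 48.733)² + (y + 25.433)² = 64.9529836002²
eq3: (x + 47.712)² + (y − 28.476)² = 12.1927602270²
eq1−eq2, eq1−eq3 (x²,y² cancel):
  -195.330·x − 66.232·y = 5575.828479
  -193.288·x + 41.586·y = 9711.629897
det = -195.330·41.586 − -66.232·-193.288 = -20924.844196
x = (5575.828479·41.586 − -66.232·9711.629897) / -20924.844196 = -41.820960
y = (-195.330·9711.629897 − 5575.828479·-193.288) / -20924.844196 = 39.151160
|P − Q| = √((-41.820960 − -19.893)² + (39.151160 − 37.697)²) = 21.976124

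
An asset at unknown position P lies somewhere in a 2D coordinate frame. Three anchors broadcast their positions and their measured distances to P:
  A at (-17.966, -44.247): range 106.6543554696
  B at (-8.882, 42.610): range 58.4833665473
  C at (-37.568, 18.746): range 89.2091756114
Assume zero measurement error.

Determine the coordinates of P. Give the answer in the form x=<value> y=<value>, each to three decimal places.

eq1: (x + 17.966)² + (y + 44.247)² = 106.6543554696²
eq2: (x + 8.882)² + (y − 42.610)² = 58.4833665473²
eq3: (x + 37.568)² + (y − 18.746)² = 89.2091756114²
eq2−eq3, eq2−eq1 (x²,y² cancel):
  -57.372·x − 47.728·y = -4669.707735
  -18.168·x − 173.714·y = -7568.775237
det = -57.372·-173.714 − -47.728·-18.168 = 9099.197304
x = (-4669.707735·-173.714 − -47.728·-7568.775237) / 9099.197304 = 49.449538
y = (-57.372·-7568.775237 − -4669.707735·-18.168) / 9099.197304 = 38.398609

x=49.450 y=38.399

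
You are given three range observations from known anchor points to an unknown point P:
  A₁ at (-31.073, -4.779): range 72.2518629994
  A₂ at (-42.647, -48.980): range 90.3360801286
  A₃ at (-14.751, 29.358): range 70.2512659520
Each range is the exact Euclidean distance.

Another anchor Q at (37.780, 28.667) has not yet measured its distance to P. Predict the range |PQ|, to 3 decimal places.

eq1: (x + 31.073)² + (y + 4.779)² = 72.2518629994²
eq2: (x + 42.647)² + (y + 48.980)² = 90.3360801286²
eq3: (x + 14.751)² + (y − 29.358)² = 70.2512659520²
eq3−eq1, eq3−eq2 (x²,y² cancel):
  -32.644·x − 68.274·y = -376.205334
  -55.792·x − 156.676·y = -87.044161
det = -32.644·-156.676 − -68.274·-55.792 = 1305.388336
x = (-376.205334·-156.676 − -68.274·-87.044161) / 1305.388336 = 40.600557
y = (-32.644·-87.044161 − -376.205334·-55.792) / 1305.388336 = -13.902207
|P − Q| = √((40.600557 − 37.780)² + (-13.902207 − 28.667)²) = 42.662547

42.663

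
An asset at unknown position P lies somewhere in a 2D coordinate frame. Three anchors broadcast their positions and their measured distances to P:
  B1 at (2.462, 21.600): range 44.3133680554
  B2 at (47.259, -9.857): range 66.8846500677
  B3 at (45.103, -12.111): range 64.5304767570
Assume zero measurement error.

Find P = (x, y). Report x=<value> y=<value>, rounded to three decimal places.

eq1: (x − 2.462)² + (y − 21.600)² = 44.3133680554²
eq2: (x − 47.259)² + (y + 9.857)² = 66.8846500677²
eq3: (x − 45.103)² + (y + 12.111)² = 64.5304767570²
eq1−eq3, eq1−eq2 (x²,y² cancel):
  85.282·x − 67.422·y = -492.172356
  89.594·x − 62.914·y = -651.929740
det = 85.282·-62.914 − -67.422·89.594 = 675.174920
x = (-492.172356·-62.914 − -67.422·-651.929740) / 675.174920 = -19.239274
y = (85.282·-651.929740 − -492.172356·89.594) / 675.174920 = -17.035855

x=-19.239 y=-17.036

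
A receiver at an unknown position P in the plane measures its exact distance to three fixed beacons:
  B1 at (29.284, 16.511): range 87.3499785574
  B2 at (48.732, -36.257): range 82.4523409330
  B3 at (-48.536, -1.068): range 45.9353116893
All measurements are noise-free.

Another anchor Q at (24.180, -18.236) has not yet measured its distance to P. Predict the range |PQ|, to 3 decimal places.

63.173

eq1: (x − 29.284)² + (y − 16.511)² = 87.3499785574²
eq2: (x − 48.732)² + (y + 36.257)² = 82.4523409330²
eq3: (x + 48.536)² + (y + 1.068)² = 45.9353116893²
eq2−eq3, eq2−eq1 (x²,y² cancel):
  -194.536·x + 70.378·y = 3355.841712
  -38.896·x + 105.536·y = -3390.842325
det = -194.536·105.536 − 70.378·-38.896 = -17793.128608
x = (3355.841712·105.536 − 70.378·-3390.842325) / -17793.128608 = -33.316390
y = (-194.536·-3390.842325 − 3355.841712·-38.896) / -17793.128608 = -44.408701
|P − Q| = √((-33.316390 − 24.180)² + (-44.408701 − -18.236)²) = 63.173136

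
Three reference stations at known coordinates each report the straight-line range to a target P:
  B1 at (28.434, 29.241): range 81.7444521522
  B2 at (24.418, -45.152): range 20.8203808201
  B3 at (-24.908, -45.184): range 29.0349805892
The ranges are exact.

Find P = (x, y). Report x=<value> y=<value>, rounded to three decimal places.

x=3.909 y=-48.738

eq1: (x − 28.434)² + (y − 29.241)² = 81.7444521522²
eq2: (x − 24.418)² + (y + 45.152)² = 20.8203808201²
eq3: (x + 24.908)² + (y + 45.184)² = 29.0349805892²
eq1−eq2, eq1−eq3 (x²,y² cancel):
  -8.032·x − 148.786·y = 7220.080591
  -106.684·x − 148.850·y = 6837.599243
det = -8.032·-148.850 − -148.786·-106.684 = -14677.522424
x = (7220.080591·-148.850 − -148.786·6837.599243) / -14677.522424 = 3.908695
y = (-8.032·6837.599243 − 7220.080591·-106.684) / -14677.522424 = -48.737618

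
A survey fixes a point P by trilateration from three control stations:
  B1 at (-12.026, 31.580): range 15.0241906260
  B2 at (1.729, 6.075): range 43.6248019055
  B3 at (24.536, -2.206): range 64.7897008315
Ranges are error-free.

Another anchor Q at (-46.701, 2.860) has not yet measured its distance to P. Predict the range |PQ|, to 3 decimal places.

eq1: (x + 12.026)² + (y − 31.580)² = 15.0241906260²
eq2: (x − 1.729)² + (y − 6.075)² = 43.6248019055²
eq3: (x − 24.536)² + (y + 2.206)² = 64.7897008315²
eq2−eq1, eq2−eq3 (x²,y² cancel):
  -27.510·x + 51.010·y = 2779.423047
  45.614·x − 16.562·y = -1727.595327
det = -27.510·-16.562 − 51.010·45.614 = -1871.149520
x = (2779.423047·-16.562 − 51.010·-1727.595327) / -1871.149520 = -22.495174
y = (-27.510·-1727.595327 − 2779.423047·45.614) / -1871.149520 = 42.356025
|P − Q| = √((-22.495174 − -46.701)² + (42.356025 − 2.860)²) = 46.323407

46.323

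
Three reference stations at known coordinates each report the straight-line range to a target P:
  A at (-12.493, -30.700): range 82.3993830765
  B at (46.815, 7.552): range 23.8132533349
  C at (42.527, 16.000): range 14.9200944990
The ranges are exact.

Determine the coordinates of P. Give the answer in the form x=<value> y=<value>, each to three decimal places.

x=42.216 y=30.917

eq1: (x + 12.493)² + (y + 30.700)² = 82.3993830765²
eq2: (x − 46.815)² + (y − 7.552)² = 23.8132533349²
eq3: (x − 42.527)² + (y − 16.000)² = 14.9200944990²
eq2−eq1, eq2−eq3 (x²,y² cancel):
  -118.616·x − 76.504·y = -7372.699177
  -8.576·x + 16.896·y = 160.330615
det = -118.616·16.896 − -76.504·-8.576 = -2660.234240
x = (-7372.699177·16.896 − -76.504·160.330615) / -2660.234240 = 42.215528
y = (-118.616·160.330615 − -7372.699177·-8.576) / -2660.234240 = 30.916843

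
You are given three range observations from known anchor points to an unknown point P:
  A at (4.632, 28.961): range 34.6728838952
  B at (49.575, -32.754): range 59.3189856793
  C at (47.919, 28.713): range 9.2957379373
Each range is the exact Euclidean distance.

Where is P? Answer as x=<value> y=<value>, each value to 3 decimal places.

eq1: (x − 4.632)² + (y − 28.961)² = 34.6728838952²
eq2: (x − 49.575)² + (y + 32.754)² = 59.3189856793²
eq3: (x − 47.919)² + (y − 28.713)² = 9.2957379373²
eq2−eq3, eq2−eq1 (x²,y² cancel):
  -3.312·x + 122.934·y = 3022.493107
  -89.886·x + 123.430·y = -353.777012
det = -3.312·123.430 − 122.934·-89.886 = 10641.245364
x = (3022.493107·123.430 − 122.934·-353.777012) / 10641.245364 = 39.145564
y = (-3.312·-353.777012 − 3022.493107·-89.886) / 10641.245364 = 25.640939

x=39.146 y=25.641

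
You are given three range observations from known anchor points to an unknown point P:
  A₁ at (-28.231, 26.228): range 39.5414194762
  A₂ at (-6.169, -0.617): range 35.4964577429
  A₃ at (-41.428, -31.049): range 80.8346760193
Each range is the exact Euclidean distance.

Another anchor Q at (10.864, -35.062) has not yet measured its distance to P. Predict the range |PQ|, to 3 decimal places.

eq1: (x + 28.231)² + (y − 26.228)² = 39.5414194762²
eq2: (x + 6.169)² + (y + 0.617)² = 35.4964577429²
eq3: (x + 41.428)² + (y + 31.049)² = 80.8346760193²
eq3−eq2, eq3−eq1 (x²,y² cancel):
  70.518·x + 60.864·y = 2632.364000
  26.394·x + 114.554·y = 3775.298753
det = 70.518·114.554 − 60.864·26.394 = 6471.674556
x = (2632.364000·114.554 − 60.864·3775.298753) / 6471.674556 = 11.089563
y = (70.518·3775.298753 − 2632.364000·26.394) / 6471.674556 = 30.401390
|P − Q| = √((11.089563 − 10.864)² + (30.401390 − -35.062)²) = 65.463779

65.464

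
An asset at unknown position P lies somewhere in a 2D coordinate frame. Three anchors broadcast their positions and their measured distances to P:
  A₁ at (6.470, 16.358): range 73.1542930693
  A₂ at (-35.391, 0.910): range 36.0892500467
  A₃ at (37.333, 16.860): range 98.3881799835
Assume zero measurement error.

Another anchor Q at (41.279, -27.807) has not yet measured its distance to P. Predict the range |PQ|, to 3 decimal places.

88.855

eq1: (x − 6.470)² + (y − 16.358)² = 73.1542930693²
eq2: (x + 35.391)² + (y − 0.910)² = 36.0892500467²
eq3: (x − 37.333)² + (y − 16.860)² = 98.3881799835²
eq1−eq3, eq1−eq2 (x²,y² cancel):
  61.726·x + 1.004·y = -2960.115941
  -83.722·x − 30.896·y = 4993.022543
det = 61.726·-30.896 − 1.004·-83.722 = -1823.029608
x = (-2960.115941·-30.896 − 1.004·4993.022543) / -1823.029608 = -47.417084
y = (61.726·4993.022543 − -2960.115941·-83.722) / -1823.029608 = -33.116567
|P − Q| = √((-47.417084 − 41.279)² + (-33.116567 − -27.807)²) = 88.854863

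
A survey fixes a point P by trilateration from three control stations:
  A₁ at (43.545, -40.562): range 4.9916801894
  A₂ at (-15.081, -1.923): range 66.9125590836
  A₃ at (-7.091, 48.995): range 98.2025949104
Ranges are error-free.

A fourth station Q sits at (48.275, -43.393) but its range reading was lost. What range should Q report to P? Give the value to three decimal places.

9.540

eq1: (x − 43.545)² + (y + 40.562)² = 4.9916801894²
eq2: (x + 15.081)² + (y + 1.923)² = 66.9125590836²
eq3: (x + 7.091)² + (y − 48.995)² = 98.2025949104²
eq3−eq2, eq3−eq1 (x²,y² cancel):
  -15.980·x − 101.836·y = 2946.801268
  101.272·x − 179.114·y = 10709.483339
det = -15.980·-179.114 − -101.836·101.272 = 13175.377112
x = (2946.801268·-179.114 − -101.836·10709.483339) / 13175.377112 = 42.715861
y = (-15.980·10709.483339 − 2946.801268·101.272) / 13175.377112 = -35.639663
|P − Q| = √((42.715861 − 48.275)² + (-35.639663 − -43.393)²) = 9.540349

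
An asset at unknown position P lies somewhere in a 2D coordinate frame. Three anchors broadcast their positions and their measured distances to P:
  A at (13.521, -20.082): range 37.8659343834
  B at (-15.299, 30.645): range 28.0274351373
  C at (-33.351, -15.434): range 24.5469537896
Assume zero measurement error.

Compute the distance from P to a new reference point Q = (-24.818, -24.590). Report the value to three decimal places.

eq1: (x − 13.521)² + (y + 20.082)² = 37.8659343834²
eq2: (x + 15.299)² + (y − 30.645)² = 28.0274351373²
eq3: (x + 33.351)² + (y + 15.434)² = 24.5469537896²
eq1−eq3, eq1−eq2 (x²,y² cancel):
  -93.744·x + 9.296·y = 1595.669438
  -57.640·x + 101.454·y = 1235.363127
det = -93.744·101.454 − 9.296·-57.640 = -8974.882336
x = (1595.669438·101.454 − 9.296·1235.363127) / -8974.882336 = -16.758227
y = (-93.744·1235.363127 − 1595.669438·-57.640) / -8974.882336 = 2.655577
|P − Q| = √((-16.758227 − -24.818)² + (2.655577 − -24.590)²) = 28.412698

28.413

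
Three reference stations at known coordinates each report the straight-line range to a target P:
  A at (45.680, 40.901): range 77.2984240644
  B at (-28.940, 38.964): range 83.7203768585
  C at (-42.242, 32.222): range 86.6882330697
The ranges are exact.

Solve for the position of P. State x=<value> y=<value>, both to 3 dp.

eq1: (x − 45.680)² + (y − 40.901)² = 77.2984240644²
eq2: (x + 28.940)² + (y − 38.964)² = 83.7203768585²
eq3: (x + 42.242)² + (y − 32.222)² = 86.6882330697²
eq2−eq3, eq2−eq1 (x²,y² cancel):
  -26.604·x − 13.484·y = -38.821299
  149.240·x + 3.874·y = 2437.892443
det = -26.604·3.874 − -13.484·149.240 = 1909.288264
x = (-38.821299·3.874 − -13.484·2437.892443) / 1909.288264 = 17.138401
y = (-26.604·2437.892443 − -38.821299·149.240) / 1909.288264 = -30.935088

x=17.138 y=-30.935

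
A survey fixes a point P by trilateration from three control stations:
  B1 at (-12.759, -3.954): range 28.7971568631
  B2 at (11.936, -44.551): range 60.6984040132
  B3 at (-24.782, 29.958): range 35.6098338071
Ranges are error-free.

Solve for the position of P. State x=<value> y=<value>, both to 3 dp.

eq1: (x + 12.759)² + (y + 3.954)² = 28.7971568631²
eq2: (x − 11.936)² + (y + 44.551)² = 60.6984040132²
eq3: (x + 24.782)² + (y − 29.958)² = 35.6098338071²
eq1−eq3, eq1−eq2 (x²,y² cancel):
  -24.046·x + 67.824·y = 894.419071
  49.390·x − 81.194·y = -906.186506
det = -24.046·-81.194 − 67.824·49.390 = -1397.436436
x = (894.419071·-81.194 − 67.824·-906.186506) / -1397.436436 = 7.986244
y = (-24.046·-906.186506 − 894.419071·49.390) / -1397.436436 = 16.018759

x=7.986 y=16.019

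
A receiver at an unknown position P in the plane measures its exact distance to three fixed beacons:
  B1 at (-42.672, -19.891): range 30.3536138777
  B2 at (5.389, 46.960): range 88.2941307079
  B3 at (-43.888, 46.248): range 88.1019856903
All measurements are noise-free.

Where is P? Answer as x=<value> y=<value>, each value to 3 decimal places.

x=-18.370 y=-38.077

eq1: (x + 42.672)² + (y + 19.891)² = 30.3536138777²
eq2: (x − 5.389)² + (y − 46.960)² = 88.2941307079²
eq3: (x + 43.888)² + (y − 46.248)² = 88.1019856903²
eq1−eq2, eq1−eq3 (x²,y² cancel):
  96.122·x + 133.702·y = -6856.780186
  -2.432·x + 132.278·y = -4992.135424
det = 96.122·132.278 − 133.702·-2.432 = 13039.989180
x = (-6856.780186·132.278 − 133.702·-4992.135424) / 13039.989180 = -18.369853
y = (96.122·-4992.135424 − -6856.780186·-2.432) / 13039.989180 = -38.077465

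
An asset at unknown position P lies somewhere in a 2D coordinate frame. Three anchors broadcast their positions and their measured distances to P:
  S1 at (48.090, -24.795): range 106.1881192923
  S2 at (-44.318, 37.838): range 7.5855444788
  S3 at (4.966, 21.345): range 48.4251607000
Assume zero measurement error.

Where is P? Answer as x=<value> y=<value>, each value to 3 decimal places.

x=-42.595 y=30.451

eq1: (x − 48.090)² + (y + 24.795)² = 106.1881192923²
eq2: (x + 44.318)² + (y − 37.838)² = 7.5855444788²
eq3: (x − 4.966)² + (y − 21.345)² = 48.4251607000²
eq1−eq3, eq1−eq2 (x²,y² cancel):
  -86.248·x + 92.280·y = 6483.750546
  -184.816·x + 125.266·y = 11686.735437
det = -86.248·125.266 − 92.280·-184.816 = 6250.878512
x = (6483.750546·125.266 − 92.280·11686.735437) / 6250.878512 = -42.595365
y = (-86.248·11686.735437 − 6483.750546·-184.816) / 6250.878512 = 30.450645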